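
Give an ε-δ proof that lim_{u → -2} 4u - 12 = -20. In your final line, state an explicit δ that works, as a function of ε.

δ = ε/4

Let ε > 0 be given. We need δ > 0 so that 0 < |u + 2| < δ implies |(4u - 12) + 20| < ε.
|(4u - 12) + 20| = |4u + 8| = 4|u + 2|.
So 4|u + 2| < ε exactly when |u + 2| < ε/4.
Take δ = ε/4. If 0 < |u + 2| < δ then |(4u - 12) + 20| = 4|u + 2| < 4·(ε/4) = ε.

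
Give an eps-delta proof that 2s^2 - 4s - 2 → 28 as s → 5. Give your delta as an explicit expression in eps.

Fix eps > 0. We want delta > 0 such that 0 < |s − 5| < delta implies |(2s^2 - 4s - 2) − 28| < eps.
(2s^2 - 4s - 2) − 28 = 2s^2 - 4s - 30 = (s − 5)(2s + 6).
So |(2s^2 - 4s - 2) − 28| = |s − 5|·|2s + 6|.
Assume first that |s − 5| < 1, so |s| < 6. Then |2s + 6| ≤ 2·6 + 6 = 18.
Hence |(2s^2 - 4s - 2) − 28| ≤ 18|s − 5| < eps provided |s − 5| < eps/18.
Take delta = min(1, eps/18). Then 0 < |s − 5| < delta gives both |s − 5| < 1 and |s − 5| < eps/18, so |(2s^2 - 4s - 2) − 28| < eps.

delta = min(1, eps/18)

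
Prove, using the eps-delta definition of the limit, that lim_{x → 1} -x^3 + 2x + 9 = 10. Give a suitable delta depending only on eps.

Fix eps > 0. We want delta > 0 such that 0 < |x − 1| < delta implies |(-x^3 + 2x + 9) − 10| < eps.
(-x^3 + 2x + 9) − 10 = -x^3 + 2x - 1 = (x − 1)(-x^2 - x + 1).
So |(-x^3 + 2x + 9) − 10| = |x − 1|·|-x^2 - x + 1|.
Require delta ≤ 1. Then |x − 1| < 1 gives |x| < 2, and by the triangle inequality |-x^2 - x + 1| ≤ 2^2 + 2 + 1 = 7.
Hence |(-x^3 + 2x + 9) − 10| ≤ 7|x − 1| < eps provided |x − 1| < eps/7.
Take delta = min(1, eps/7). Then 0 < |x − 1| < delta gives both |x − 1| < 1 and |x − 1| < eps/7, so |(-x^3 + 2x + 9) − 10| < eps.

delta = min(1, eps/7)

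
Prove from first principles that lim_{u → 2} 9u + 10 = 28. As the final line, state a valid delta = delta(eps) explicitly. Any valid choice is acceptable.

delta = eps/9

Suppose eps > 0. We need delta > 0 so that 0 < |u − 2| < delta implies |(9u + 10) − 28| < eps.
|(9u + 10) − 28| = |9u - 18| = 9|u − 2|.
Thus it suffices that |u − 2| < eps/9.
Choosing delta = eps/9 gives |(9u + 10) − 28| = 9|u − 2| < eps whenever |u − 2| < delta.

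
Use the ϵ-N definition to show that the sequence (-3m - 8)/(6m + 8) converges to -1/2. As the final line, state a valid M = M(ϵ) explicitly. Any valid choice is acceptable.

Fix ϵ > 0. For m ≥ 1, |(-3m - 8)/(6m + 8) + 1/2| = |-24|/(6(6m + 8)) = 24/(6(6m + 8)).
Since 6m + 8 ≥ 6m for m ≥ 1, this is ≤ 24/(6·6m) = (2/3)/m.
So |(-3m - 8)/(6m + 8) + 1/2| < ϵ whenever m > (2/3)/ϵ.
Take M = (2/3)/ϵ. If m > M then |(-3m - 8)/(6m + 8) + 1/2| ≤ (2/3)/m < ϵ.

M = (2/3)/ϵ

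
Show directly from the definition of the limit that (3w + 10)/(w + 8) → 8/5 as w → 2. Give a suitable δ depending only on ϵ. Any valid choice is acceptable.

δ = min(5, (25/7)ϵ)

Suppose ϵ > 0. We want δ > 0 with 0 < |w − 2| < δ ⇒ |(3w + 10)/(w + 8) − (8/5)| < ϵ.
Combining over a common denominator, (3w + 10)/(w + 8) − (8/5) = [(3w + 10)·10 − 16·(w + 8)] / [10·(w + 8)] = 14(w − 2) / (10(w + 8)).
So |(3w + 10)/(w + 8) − (8/5)| = 14|w − 2| / (10·|w + 8|).
Restrict δ ≤ 5. Then |w − 2| < 5 gives |w + 8| = |(w − 2) + 10| ≥ 10 − 5 = 5.
Hence |(3w + 10)/(w + 8) − (8/5)| < 14|w − 2|/(10·5) = (7/25)|w − 2|, which is < ϵ once |w − 2| < (25/7)ϵ.
Take δ = min(5, (25/7)ϵ). Then 0 < |w − 2| < δ forces both bounds, so |(3w + 10)/(w + 8) − (8/5)| < ϵ.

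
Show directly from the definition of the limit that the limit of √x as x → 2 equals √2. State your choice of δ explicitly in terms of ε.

Suppose ε > 0. We want δ > 0 such that 0 < |x − 2| < δ implies |√x − √2| < ε.
Rationalise: √x − √2 = (x − 2)/(√x + √2), so |√x − √2| = |x − 2|/(√x + √2).
Restrict δ ≤ 2 so that |x − 2| < 2 forces x > 0, and then √x + √2 > √2.
Hence |√x − √2| < |x − 2|/√2, which is < ε once |x − 2| < √2·ε.
Take δ = min(2, √2·ε). If 0 < |x − 2| < δ then x > 0 and |√x − √2| < |x − 2|/√2 < ε.

δ = min(2, √2·ε)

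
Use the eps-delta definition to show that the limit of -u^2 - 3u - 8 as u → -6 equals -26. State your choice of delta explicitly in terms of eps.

Let eps > 0 be given. We want delta > 0 such that 0 < |u + 6| < delta implies |(-u^2 - 3u - 8) + 26| < eps.
(-u^2 - 3u - 8) + 26 = -u^2 - 3u + 18 = (u + 6)(-u + 3).
So |(-u^2 - 3u - 8) + 26| = |u + 6|·|-u + 3|.
Require delta ≤ 2. Then |u + 6| < 2 gives |u| < 8, and by the triangle inequality |-u + 3| ≤ 8 + 3 = 11.
Hence |(-u^2 - 3u - 8) + 26| ≤ 11|u + 6| < eps provided |u + 6| < eps/11.
Choosing delta = min(2, eps/11) ensures both conditions, hence |(-u^2 - 3u - 8) + 26| < eps.

delta = min(2, eps/11)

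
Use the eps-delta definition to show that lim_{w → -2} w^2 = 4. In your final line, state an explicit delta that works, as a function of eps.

delta = min(1, eps/5)

Fix eps > 0. We seek delta > 0 with 0 < |w + 2| < delta ⇒ |w^2 − 4| < eps.
Factor: w^2 − 4 = (w + 2)(w - 2), so |w^2 − 4| = |w + 2|·|w - 2|.
Restrict delta ≤ 1. Then |w + 2| < 1 gives |w| < 3, so by the triangle inequality |w - 2| ≤ 3 + 2 = 5.
Hence |w^2 − 4| ≤ 5|w + 2|, which is < eps once |w + 2| < eps/5.
Take delta = min(1, eps/5). If 0 < |w + 2| < delta then both bounds hold and |w^2 − 4| ≤ 5|w + 2| < 5·(eps/5) = eps.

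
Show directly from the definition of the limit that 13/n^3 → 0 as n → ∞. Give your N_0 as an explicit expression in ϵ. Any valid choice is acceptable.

Let ϵ > 0 be given. For n ≥ 1, |13/n^3 − 0| = 13/n^3.
13/n^3 < ϵ ⇔ n^3 > 13/ϵ ⇔ n > (13/ϵ)^{1/3}.
Take N_0 = (13/ϵ)^{1/3}. Then n > N_0 implies 13/n^3 < ϵ.

N_0 = (13/ϵ)^{1/3}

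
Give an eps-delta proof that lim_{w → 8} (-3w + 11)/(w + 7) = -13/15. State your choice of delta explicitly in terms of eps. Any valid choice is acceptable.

delta = min(15/2, (225/64)eps)

Let eps > 0. We want delta > 0 with 0 < |w − 8| < delta ⇒ |(-3w + 11)/(w + 7) + 13/15| < eps.
Combining over a common denominator, (-3w + 11)/(w + 7) + 13/15 = [(-3w + 11)·15 − (-13)·(w + 7)] / [15·(w + 7)] = -32(w − 8) / (15(w + 7)).
So |(-3w + 11)/(w + 7) + 13/15| = 32|w − 8| / (15·|w + 7|).
Restrict delta ≤ 15/2. Then |w − 8| < 15/2 gives |w + 7| = |(w − 8) + 15| ≥ 15 − 15/2 = 15/2.
Hence |(-3w + 11)/(w + 7) + 13/15| < 32|w − 8|/(15·(15/2)) = (64/225)|w − 8|, which is < eps once |w − 8| < (225/64)eps.
Take delta = min(15/2, (225/64)eps). Then 0 < |w − 8| < delta forces both bounds, so |(-3w + 11)/(w + 7) + 13/15| < eps.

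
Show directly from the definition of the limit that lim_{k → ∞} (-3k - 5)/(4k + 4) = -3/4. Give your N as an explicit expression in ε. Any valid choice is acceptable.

Fix ε > 0. For k ≥ 1, |(-3k - 5)/(4k + 4) + 3/4| = |-8|/(4(4k + 4)) = 8/(4(4k + 4)).
Since 4k + 4 ≥ 4k for k ≥ 1, this is ≤ 8/(4·4k) = (1/2)/k.
So |(-3k - 5)/(4k + 4) + 3/4| < ε whenever k > (1/2)/ε.
Take N = (1/2)/ε. If k > N then |(-3k - 5)/(4k + 4) + 3/4| ≤ (1/2)/k < ε.

N = (1/2)/ε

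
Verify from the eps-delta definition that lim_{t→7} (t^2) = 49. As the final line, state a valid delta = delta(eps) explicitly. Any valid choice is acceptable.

Fix eps > 0. We seek delta > 0 with 0 < |t − 7| < delta ⇒ |t^2 − 49| < eps.
Factor: t^2 − 49 = (t − 7)(t + 7), so |t^2 − 49| = |t − 7|·|t + 7|.
Restrict delta ≤ 1. Then |t − 7| < 1 gives |t| < 8, so by the triangle inequality |t + 7| ≤ 8 + 7 = 15.
Hence |t^2 − 49| ≤ 15|t − 7|, which is < eps once |t − 7| < eps/15.
Take delta = min(1, eps/15). If 0 < |t − 7| < delta then both bounds hold and |t^2 − 49| ≤ 15|t − 7| < 15·(eps/15) = eps.

delta = min(1, eps/15)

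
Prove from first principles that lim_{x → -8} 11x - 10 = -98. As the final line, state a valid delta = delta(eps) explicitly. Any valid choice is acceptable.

Fix eps > 0. We need delta > 0 so that 0 < |x + 8| < delta implies |(11x - 10) + 98| < eps.
Since (11x - 10) + 98 = 11(x + 8), we have |(11x - 10) + 98| = 11|x + 8|.
Thus it suffices that |x + 8| < eps/11.
Take delta = eps/11. If 0 < |x + 8| < delta then |(11x - 10) + 98| = 11|x + 8| < 11·(eps/11) = eps.

delta = eps/11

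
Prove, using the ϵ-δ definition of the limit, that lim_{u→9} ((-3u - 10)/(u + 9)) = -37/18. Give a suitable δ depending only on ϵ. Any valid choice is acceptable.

δ = min(9, (162/17)ϵ)

Let ϵ > 0. We want δ > 0 with 0 < |u − 9| < δ ⇒ |(-3u - 10)/(u + 9) + 37/18| < ϵ.
Combining over a common denominator, (-3u - 10)/(u + 9) + 37/18 = [(-3u - 10)·18 − (-37)·(u + 9)] / [18·(u + 9)] = -17(u − 9) / (18(u + 9)).
So |(-3u - 10)/(u + 9) + 37/18| = 17|u − 9| / (18·|u + 9|).
Restrict δ ≤ 9. Then |u − 9| < 9 gives |u + 9| = |(u − 9) + 18| ≥ 18 − 9 = 9.
Hence |(-3u - 10)/(u + 9) + 37/18| < 17|u − 9|/(18·9) = (17/162)|u − 9|, which is < ϵ once |u − 9| < (162/17)ϵ.
Take δ = min(9, (162/17)ϵ). Then 0 < |u − 9| < δ forces both bounds, so |(-3u - 10)/(u + 9) + 37/18| < ϵ.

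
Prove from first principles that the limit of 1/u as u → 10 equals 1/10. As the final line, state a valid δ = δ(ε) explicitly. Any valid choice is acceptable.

δ = min(5, 50ε)

Let ε > 0 be given. We seek δ > 0 such that 0 < |u − 10| < δ implies |1/u − (1/10)| < ε.
|1/u − (1/10)| = |10 − u|/(10·|u|) = |u − 10|/(10|u|).
Require δ ≤ 5 so that |u| > 10 − 5 = 5, hence 10|u| > 50.
Then |1/u − (1/10)| < |u − 10|/50, which is < ε when |u − 10| < 50ε.
Take δ = min(5, 50ε). Then 0 < |u − 10| < δ gives both |u − 10| < 5 and |u − 10| < 50ε, so |1/u − (1/10)| < ε.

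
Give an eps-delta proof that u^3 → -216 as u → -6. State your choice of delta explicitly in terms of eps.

Fix eps > 0. We seek delta > 0 with 0 < |u + 6| < delta ⇒ |u^3 + 216| < eps.
Factor: u^3 + 216 = (u + 6)(u^2 - 6u + 36), so |u^3 + 216| = |u + 6|·|u^2 - 6u + 36|.
Restrict delta ≤ 1. Then |u + 6| < 1 gives |u| < 7, so by the triangle inequality |u^2 - 6u + 36| ≤ 7^2 + 6·7 + 36 = 127.
Hence |u^3 + 216| ≤ 127|u + 6|, which is < eps once |u + 6| < eps/127.
Take delta = min(1, eps/127). If 0 < |u + 6| < delta then both bounds hold and |u^3 + 216| ≤ 127|u + 6| < 127·(eps/127) = eps.

delta = min(1, eps/127)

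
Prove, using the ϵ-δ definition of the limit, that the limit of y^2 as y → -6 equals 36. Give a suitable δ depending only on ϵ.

Fix ϵ > 0. We seek δ > 0 with 0 < |y + 6| < δ ⇒ |y^2 − 36| < ϵ.
Factor: y^2 − 36 = (y + 6)(y - 6), so |y^2 − 36| = |y + 6|·|y - 6|.
Impose δ ≤ 1 so that |y| < 7; then |y - 6| ≤ 13.
Hence |y^2 − 36| ≤ 13|y + 6|, which is < ϵ once |y + 6| < ϵ/13.
Take δ = min(1, ϵ/13). If 0 < |y + 6| < δ then both bounds hold and |y^2 − 36| ≤ 13|y + 6| < 13·(ϵ/13) = ϵ.

δ = min(1, ϵ/13)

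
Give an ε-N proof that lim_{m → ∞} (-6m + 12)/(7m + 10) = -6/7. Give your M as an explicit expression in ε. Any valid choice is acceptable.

M = (144/49)/ε

Suppose ε > 0. For m ≥ 1, |(-6m + 12)/(7m + 10) + 6/7| = |144|/(7(7m + 10)) = 144/(7(7m + 10)).
Since 7m + 10 ≥ 7m for m ≥ 1, this is ≤ 144/(7·7m) = (144/49)/m.
So |(-6m + 12)/(7m + 10) + 6/7| < ε whenever m > (144/49)/ε.
Take M = (144/49)/ε. If m > M then |(-6m + 12)/(7m + 10) + 6/7| ≤ (144/49)/m < ε.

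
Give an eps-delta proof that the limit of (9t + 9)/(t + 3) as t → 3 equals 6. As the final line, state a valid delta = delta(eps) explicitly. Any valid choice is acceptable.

delta = min(3, eps)

Fix eps > 0. We want delta > 0 with 0 < |t − 3| < delta ⇒ |(9t + 9)/(t + 3) − 6| < eps.
Combining over a common denominator, (9t + 9)/(t + 3) − 6 = [(9t + 9)·6 − 36·(t + 3)] / [6·(t + 3)] = 18(t − 3) / (6(t + 3)).
So |(9t + 9)/(t + 3) − 6| = 18|t − 3| / (6·|t + 3|).
Require delta ≤ 3, so |t + 3| ≥ |6| − |t − 3| > 6 − 3 = 3.
Hence |(9t + 9)/(t + 3) − 6| < 18|t − 3|/(6·3) = |t − 3|, which is < eps once |t − 3| < eps.
Take delta = min(3, eps). Then 0 < |t − 3| < delta forces both bounds, so |(9t + 9)/(t + 3) − 6| < eps.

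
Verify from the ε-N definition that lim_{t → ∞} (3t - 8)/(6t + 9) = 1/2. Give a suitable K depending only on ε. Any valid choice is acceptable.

K = (25/12)/ε

Let ε > 0 be given. We seek K > 0 such that t > K implies |(3t - 8)/(6t + 9) − (1/2)| < ε.
(3t - 8)/(6t + 9) − (1/2) = (6(3t - 8) − 3(6t + 9)) / (6(6t + 9)) = -75/(6(6t + 9)).
For t > 0 we have 6t + 9 > 6t, so |(3t - 8)/(6t + 9) − (1/2)| = 75/(6(6t + 9)) < 75/(6·6t) = (25/12)/t.
Thus |(3t - 8)/(6t + 9) − (1/2)| < ε whenever t > (25/12)/ε.
Take K = (25/12)/ε. If t > K then |(3t - 8)/(6t + 9) − (1/2)| < (25/12)/t < ε.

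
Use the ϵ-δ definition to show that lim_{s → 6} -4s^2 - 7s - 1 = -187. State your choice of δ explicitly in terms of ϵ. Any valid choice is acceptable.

δ = min(1, ϵ/59)

Let ϵ > 0 be given. We want δ > 0 such that 0 < |s − 6| < δ implies |(-4s^2 - 7s - 1) + 187| < ϵ.
(-4s^2 - 7s - 1) + 187 = -4s^2 - 7s + 186 = (s − 6)(-4s - 31).
So |(-4s^2 - 7s - 1) + 187| = |s − 6|·|-4s - 31|.
Require δ ≤ 1. Then |s − 6| < 1 gives |s| < 7, and by the triangle inequality |-4s - 31| ≤ 4·7 + 31 = 59.
Hence |(-4s^2 - 7s - 1) + 187| ≤ 59|s − 6| < ϵ provided |s − 6| < ϵ/59.
Take δ = min(1, ϵ/59). Then 0 < |s − 6| < δ gives both |s − 6| < 1 and |s − 6| < ϵ/59, so |(-4s^2 - 7s - 1) + 187| < ϵ.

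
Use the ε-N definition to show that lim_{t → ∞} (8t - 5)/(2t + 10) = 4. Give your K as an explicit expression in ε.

K = (45/2)/ε

Suppose ε > 0. We seek K > 0 such that t > K implies |(8t - 5)/(2t + 10) − 4| < ε.
(8t - 5)/(2t + 10) − 4 = (2(8t - 5) − 8(2t + 10)) / (2(2t + 10)) = -90/(2(2t + 10)).
For t > 0 we have 2t + 10 > 2t, so |(8t - 5)/(2t + 10) − 4| = 90/(2(2t + 10)) < 90/(2·2t) = (45/2)/t.
Thus |(8t - 5)/(2t + 10) − 4| < ε whenever t > (45/2)/ε.
Take K = (45/2)/ε. If t > K then |(8t - 5)/(2t + 10) − 4| < (45/2)/t < ε.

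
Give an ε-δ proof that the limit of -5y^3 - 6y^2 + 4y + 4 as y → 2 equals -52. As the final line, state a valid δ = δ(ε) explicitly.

δ = min(1, ε/121)

Fix ε > 0. We want δ > 0 such that 0 < |y − 2| < δ implies |(-5y^3 - 6y^2 + 4y + 4) + 52| < ε.
(-5y^3 - 6y^2 + 4y + 4) + 52 = -5y^3 - 6y^2 + 4y + 56 = (y − 2)(-5y^2 - 16y - 28).
So |(-5y^3 - 6y^2 + 4y + 4) + 52| = |y − 2|·|-5y^2 - 16y - 28|.
Assume first that |y − 2| < 1, so |y| < 3. Then |-5y^2 - 16y - 28| ≤ 5·3^2 + 16·3 + 28 = 121.
Hence |(-5y^3 - 6y^2 + 4y + 4) + 52| ≤ 121|y − 2| < ε provided |y − 2| < ε/121.
Choosing δ = min(1, ε/121) ensures both conditions, hence |(-5y^3 - 6y^2 + 4y + 4) + 52| < ε.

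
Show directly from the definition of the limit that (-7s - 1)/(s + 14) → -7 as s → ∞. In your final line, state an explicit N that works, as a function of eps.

Let eps > 0 be given. We seek N > 0 such that s > N implies |(-7s - 1)/(s + 14) + 7| < eps.
(-7s - 1)/(s + 14) + 7 = ((-7s - 1) − (-7)(s + 14)) / ((s + 14)) = 97/((s + 14)).
For s > 0 we have s + 14 > s, so |(-7s - 1)/(s + 14) + 7| = 97/((s + 14)) < 97/(s) = 97/s.
Thus |(-7s - 1)/(s + 14) + 7| < eps whenever s > 97/eps.
Take N = 97/eps. If s > N then |(-7s - 1)/(s + 14) + 7| < 97/s < eps.

N = 97/eps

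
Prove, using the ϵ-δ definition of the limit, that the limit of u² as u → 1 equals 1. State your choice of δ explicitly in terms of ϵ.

Let ϵ > 0. We seek δ > 0 with 0 < |u − 1| < δ ⇒ |u² − 1| < ϵ.
Factor: u² − 1 = (u − 1)(u + 1), so |u² − 1| = |u − 1|·|u + 1|.
Impose δ ≤ 2 so that |u| < 3; then |u + 1| ≤ 4.
Hence |u² − 1| ≤ 4|u − 1|, which is < ϵ once |u − 1| < ϵ/4.
Take δ = min(2, ϵ/4). If 0 < |u − 1| < δ then both bounds hold and |u² − 1| ≤ 4|u − 1| < 4·(ϵ/4) = ϵ.

δ = min(2, ϵ/4)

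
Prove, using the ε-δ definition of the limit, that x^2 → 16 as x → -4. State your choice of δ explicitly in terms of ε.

Fix ε > 0. We seek δ > 0 with 0 < |x + 4| < δ ⇒ |x^2 − 16| < ε.
Factor: x^2 − 16 = (x + 4)(x - 4), so |x^2 − 16| = |x + 4|·|x - 4|.
Restrict δ ≤ 2. Then |x + 4| < 2 gives |x| < 6, so by the triangle inequality |x - 4| ≤ 6 + 4 = 10.
Hence |x^2 − 16| ≤ 10|x + 4|, which is < ε once |x + 4| < ε/10.
Take δ = min(2, ε/10). If 0 < |x + 4| < δ then both bounds hold and |x^2 − 16| ≤ 10|x + 4| < 10·(ε/10) = ε.

δ = min(2, ε/10)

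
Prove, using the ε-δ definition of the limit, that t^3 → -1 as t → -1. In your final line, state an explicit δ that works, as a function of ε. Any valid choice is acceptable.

δ = min(1, ε/7)

Let ε > 0 be given. We seek δ > 0 with 0 < |t + 1| < δ ⇒ |t^3 + 1| < ε.
Factor: t^3 + 1 = (t + 1)(t^2 - t + 1), so |t^3 + 1| = |t + 1|·|t^2 - t + 1|.
Restrict δ ≤ 1. Then |t + 1| < 1 gives |t| < 2, so by the triangle inequality |t^2 - t + 1| ≤ 2^2 + 2 + 1 = 7.
Hence |t^3 + 1| ≤ 7|t + 1|, which is < ε once |t + 1| < ε/7.
Take δ = min(1, ε/7). If 0 < |t + 1| < δ then both bounds hold and |t^3 + 1| ≤ 7|t + 1| < 7·(ε/7) = ε.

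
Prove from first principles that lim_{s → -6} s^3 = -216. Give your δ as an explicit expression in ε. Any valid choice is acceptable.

δ = min(1, ε/127)

Fix ε > 0. We seek δ > 0 with 0 < |s + 6| < δ ⇒ |s^3 + 216| < ε.
Factor: s^3 + 216 = (s + 6)(s^2 - 6s + 36), so |s^3 + 216| = |s + 6|·|s^2 - 6s + 36|.
Restrict δ ≤ 1. Then |s + 6| < 1 gives |s| < 7, so by the triangle inequality |s^2 - 6s + 36| ≤ 7^2 + 6·7 + 36 = 127.
Hence |s^3 + 216| ≤ 127|s + 6|, which is < ε once |s + 6| < ε/127.
Take δ = min(1, ε/127). If 0 < |s + 6| < δ then both bounds hold and |s^3 + 216| ≤ 127|s + 6| < 127·(ε/127) = ε.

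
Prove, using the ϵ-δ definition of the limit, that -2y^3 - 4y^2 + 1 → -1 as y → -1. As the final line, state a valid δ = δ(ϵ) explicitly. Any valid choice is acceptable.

δ = min(2, ϵ/26)

Fix ϵ > 0. We want δ > 0 such that 0 < |y + 1| < δ implies |(-2y^3 - 4y^2 + 1) + 1| < ϵ.
(-2y^3 - 4y^2 + 1) + 1 = -2y^3 - 4y^2 + 2 = (y + 1)(-2y^2 - 2y + 2).
So |(-2y^3 - 4y^2 + 1) + 1| = |y + 1|·|-2y^2 - 2y + 2|.
Assume first that |y + 1| < 2, so |y| < 3. Then |-2y^2 - 2y + 2| ≤ 2·3^2 + 2·3 + 2 = 26.
Hence |(-2y^3 - 4y^2 + 1) + 1| ≤ 26|y + 1| < ϵ provided |y + 1| < ϵ/26.
Choosing δ = min(2, ϵ/26) ensures both conditions, hence |(-2y^3 - 4y^2 + 1) + 1| < ϵ.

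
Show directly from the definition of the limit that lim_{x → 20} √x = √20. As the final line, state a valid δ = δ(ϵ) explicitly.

δ = min(20, √20·ϵ)

Fix ϵ > 0. We want δ > 0 such that 0 < |x − 20| < δ implies |√x − √20| < ϵ.
Rationalise: √x − √20 = (x − 20)/(√x + √20), so |√x − √20| = |x − 20|/(√x + √20).
Restrict δ ≤ 20 so that |x − 20| < 20 forces x > 0, and then √x + √20 > √20.
Hence |√x − √20| < |x − 20|/√20, which is < ϵ once |x − 20| < √20·ϵ.
Take δ = min(20, √20·ϵ). If 0 < |x − 20| < δ then x > 0 and |√x − √20| < |x − 20|/√20 < ϵ.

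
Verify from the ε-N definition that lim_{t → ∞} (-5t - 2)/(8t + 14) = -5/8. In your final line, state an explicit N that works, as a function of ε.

N = (27/32)/ε

Let ε > 0 be given. We seek N > 0 such that t > N implies |(-5t - 2)/(8t + 14) + 5/8| < ε.
(-5t - 2)/(8t + 14) + 5/8 = (8(-5t - 2) − (-5)(8t + 14)) / (8(8t + 14)) = 54/(8(8t + 14)).
For t > 0 we have 8t + 14 > 8t, so |(-5t - 2)/(8t + 14) + 5/8| = 54/(8(8t + 14)) < 54/(8·8t) = (27/32)/t.
Thus |(-5t - 2)/(8t + 14) + 5/8| < ε whenever t > (27/32)/ε.
Take N = (27/32)/ε. If t > N then |(-5t - 2)/(8t + 14) + 5/8| < (27/32)/t < ε.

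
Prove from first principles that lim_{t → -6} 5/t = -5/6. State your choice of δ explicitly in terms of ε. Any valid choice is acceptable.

Fix ε > 0. We seek δ > 0 such that 0 < |t + 6| < δ implies |5/t + 5/6| < ε.
|5/t + 5/6| = 5·|-6 − t|/(6·|t|) = 5|t + 6|/(6|t|).
Require δ ≤ 3 so that |t| > 6 − 3 = 3, hence 6|t| > 18.
Then |5/t + 5/6| < 5|t + 6|/18, which is < ε when |t + 6| < (18/5)ε.
Take δ = min(3, (18/5)ε). Then 0 < |t + 6| < δ gives both |t + 6| < 3 and |t + 6| < (18/5)ε, so |5/t + 5/6| < ε.

δ = min(3, (18/5)ε)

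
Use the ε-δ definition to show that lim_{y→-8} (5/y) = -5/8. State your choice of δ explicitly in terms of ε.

Let ε > 0 be given. We seek δ > 0 such that 0 < |y + 8| < δ implies |5/y + 5/8| < ε.
|5/y + 5/8| = 5·|-8 − y|/(8·|y|) = 5|y + 8|/(8|y|).
Restrict δ ≤ 4. Then |y + 8| < 4 gives |y| > 4, so 8|y| > 32.
Then |5/y + 5/8| < 5|y + 8|/32, which is < ε when |y + 8| < (32/5)ε.
Take δ = min(4, (32/5)ε). Then 0 < |y + 8| < δ gives both |y + 8| < 4 and |y + 8| < (32/5)ε, so |5/y + 5/8| < ε.

δ = min(4, (32/5)ε)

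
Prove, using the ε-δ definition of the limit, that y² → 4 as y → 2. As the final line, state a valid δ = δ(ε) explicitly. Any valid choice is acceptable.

Suppose ε > 0. We seek δ > 0 with 0 < |y − 2| < δ ⇒ |y² − 4| < ε.
Factor: y² − 4 = (y − 2)(y + 2), so |y² − 4| = |y − 2|·|y + 2|.
Restrict δ ≤ 2. Then |y − 2| < 2 gives |y| < 4, so by the triangle inequality |y + 2| ≤ 4 + 2 = 6.
Hence |y² − 4| ≤ 6|y − 2|, which is < ε once |y − 2| < ε/6.
Take δ = min(2, ε/6). If 0 < |y − 2| < δ then both bounds hold and |y² − 4| ≤ 6|y − 2| < 6·(ε/6) = ε.

δ = min(2, ε/6)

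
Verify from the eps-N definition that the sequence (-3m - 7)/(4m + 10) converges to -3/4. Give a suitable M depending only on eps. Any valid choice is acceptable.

M = (1/8)/eps

Fix eps > 0. For m ≥ 1, |(-3m - 7)/(4m + 10) + 3/4| = |2|/(4(4m + 10)) = 2/(4(4m + 10)).
Since 4m + 10 ≥ 4m for m ≥ 1, this is ≤ 2/(4·4m) = (1/8)/m.
So |(-3m - 7)/(4m + 10) + 3/4| < eps whenever m > (1/8)/eps.
Take M = (1/8)/eps. If m > M then |(-3m - 7)/(4m + 10) + 3/4| ≤ (1/8)/m < eps.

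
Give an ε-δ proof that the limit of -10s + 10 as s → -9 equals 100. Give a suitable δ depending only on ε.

δ = ε/10

Suppose ε > 0. We need δ > 0 so that 0 < |s + 9| < δ implies |(-10s + 10) − 100| < ε.
Since (-10s + 10) − 100 = -10(s + 9), we have |(-10s + 10) − 100| = 10|s + 9|.
Thus it suffices that |s + 9| < ε/10.
Take δ = ε/10. If 0 < |s + 9| < δ then |(-10s + 10) − 100| = 10|s + 9| < 10·(ε/10) = ε.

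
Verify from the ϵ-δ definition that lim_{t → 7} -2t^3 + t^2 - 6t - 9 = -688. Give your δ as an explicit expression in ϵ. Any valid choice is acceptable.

δ = min(1, ϵ/329)

Suppose ϵ > 0. We want δ > 0 such that 0 < |t − 7| < δ implies |(-2t^3 + t^2 - 6t - 9) + 688| < ϵ.
(-2t^3 + t^2 - 6t - 9) + 688 = -2t^3 + t^2 - 6t + 679 = (t − 7)(-2t^2 - 13t - 97).
So |(-2t^3 + t^2 - 6t - 9) + 688| = |t − 7|·|-2t^2 - 13t - 97|.
Assume first that |t − 7| < 1, so |t| < 8. Then |-2t^2 - 13t - 97| ≤ 2·8^2 + 13·8 + 97 = 329.
Hence |(-2t^3 + t^2 - 6t - 9) + 688| ≤ 329|t − 7| < ϵ provided |t − 7| < ϵ/329.
Choosing δ = min(1, ϵ/329) ensures both conditions, hence |(-2t^3 + t^2 - 6t - 9) + 688| < ϵ.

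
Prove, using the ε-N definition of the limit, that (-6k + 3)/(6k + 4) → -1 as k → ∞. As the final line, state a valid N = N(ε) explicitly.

N = (7/6)/ε

Fix ε > 0. For k ≥ 1, |(-6k + 3)/(6k + 4) + 1| = |42|/(6(6k + 4)) = 42/(6(6k + 4)).
Since 6k + 4 ≥ 6k for k ≥ 1, this is ≤ 42/(6·6k) = (7/6)/k.
So |(-6k + 3)/(6k + 4) + 1| < ε whenever k > (7/6)/ε.
Take N = (7/6)/ε. If k > N then |(-6k + 3)/(6k + 4) + 1| ≤ (7/6)/k < ε.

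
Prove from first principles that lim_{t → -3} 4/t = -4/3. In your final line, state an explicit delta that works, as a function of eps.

Fix eps > 0. We seek delta > 0 such that 0 < |t + 3| < delta implies |4/t + 4/3| < eps.
|4/t + 4/3| = 4·|-3 − t|/(3·|t|) = 4|t + 3|/(3|t|).
Restrict delta ≤ 3/2. Then |t + 3| < 3/2 gives |t| > 3/2, so 3|t| > 9/2.
Then |4/t + 4/3| < 4|t + 3|/(9/2), which is < eps when |t + 3| < (9/8)eps.
Take delta = min(3/2, (9/8)eps). Then 0 < |t + 3| < delta gives both |t + 3| < 3/2 and |t + 3| < (9/8)eps, so |4/t + 4/3| < eps.

delta = min(3/2, (9/8)eps)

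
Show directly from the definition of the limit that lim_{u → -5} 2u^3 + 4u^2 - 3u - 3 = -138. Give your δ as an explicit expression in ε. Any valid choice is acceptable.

Let ε > 0. We want δ > 0 such that 0 < |u + 5| < δ implies |(2u^3 + 4u^2 - 3u - 3) + 138| < ε.
(2u^3 + 4u^2 - 3u - 3) + 138 = 2u^3 + 4u^2 - 3u + 135 = (u + 5)(2u^2 - 6u + 27).
So |(2u^3 + 4u^2 - 3u - 3) + 138| = |u + 5|·|2u^2 - 6u + 27|.
Require δ ≤ 1. Then |u + 5| < 1 gives |u| < 6, and by the triangle inequality |2u^2 - 6u + 27| ≤ 2·6^2 + 6·6 + 27 = 135.
Hence |(2u^3 + 4u^2 - 3u - 3) + 138| ≤ 135|u + 5| < ε provided |u + 5| < ε/135.
Choosing δ = min(1, ε/135) ensures both conditions, hence |(2u^3 + 4u^2 - 3u - 3) + 138| < ε.

δ = min(1, ε/135)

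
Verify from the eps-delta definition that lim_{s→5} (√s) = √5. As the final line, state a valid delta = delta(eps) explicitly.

Let eps > 0. We want delta > 0 such that 0 < |s − 5| < delta implies |√s − √5| < eps.
Multiplying by the conjugate, |√s − √5| = |s − 5|/(√s + √5).
Restrict delta ≤ 5 so that |s − 5| < 5 forces s > 0, and then √s + √5 > √5.
Hence |√s − √5| < |s − 5|/√5, which is < eps once |s − 5| < √5·eps.
Take delta = min(5, √5·eps). If 0 < |s − 5| < delta then s > 0 and |√s − √5| < |s − 5|/√5 < eps.

delta = min(5, √5·eps)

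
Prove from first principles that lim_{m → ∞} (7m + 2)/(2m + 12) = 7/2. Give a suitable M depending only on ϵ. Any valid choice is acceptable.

M = 20/ϵ

Let ϵ > 0 be given. For m ≥ 1, |(7m + 2)/(2m + 12) − (7/2)| = |-80|/(2(2m + 12)) = 80/(2(2m + 12)).
Since 2m + 12 ≥ 2m for m ≥ 1, this is ≤ 80/(2·2m) = 20/m.
So |(7m + 2)/(2m + 12) − (7/2)| < ϵ whenever m > 20/ϵ.
Take M = 20/ϵ. If m > M then |(7m + 2)/(2m + 12) − (7/2)| ≤ 20/m < ϵ.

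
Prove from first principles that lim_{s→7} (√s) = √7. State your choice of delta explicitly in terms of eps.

Let eps > 0. We want delta > 0 such that 0 < |s − 7| < delta implies |√s − √7| < eps.
Multiplying by the conjugate, |√s − √7| = |s − 7|/(√s + √7).
Restrict delta ≤ 7 so that |s − 7| < 7 forces s > 0, and then √s + √7 > √7.
Hence |√s − √7| < |s − 7|/√7, which is < eps once |s − 7| < √7·eps.
Take delta = min(7, √7·eps). If 0 < |s − 7| < delta then s > 0 and |√s − √7| < |s − 7|/√7 < eps.

delta = min(7, √7·eps)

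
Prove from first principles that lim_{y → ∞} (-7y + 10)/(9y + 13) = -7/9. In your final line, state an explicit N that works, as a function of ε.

Fix ε > 0. We seek N > 0 such that y > N implies |(-7y + 10)/(9y + 13) + 7/9| < ε.
(-7y + 10)/(9y + 13) + 7/9 = (9(-7y + 10) − (-7)(9y + 13)) / (9(9y + 13)) = 181/(9(9y + 13)).
For y > 0 we have 9y + 13 > 9y, so |(-7y + 10)/(9y + 13) + 7/9| = 181/(9(9y + 13)) < 181/(9·9y) = (181/81)/y.
Thus |(-7y + 10)/(9y + 13) + 7/9| < ε whenever y > (181/81)/ε.
Take N = (181/81)/ε. If y > N then |(-7y + 10)/(9y + 13) + 7/9| < (181/81)/y < ε.

N = (181/81)/ε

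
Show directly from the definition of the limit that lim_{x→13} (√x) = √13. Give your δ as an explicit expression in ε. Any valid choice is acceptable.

Let ε > 0. We want δ > 0 such that 0 < |x − 13| < δ implies |√x − √13| < ε.
Multiplying by the conjugate, |√x − √13| = |x − 13|/(√x + √13).
Restrict δ ≤ 13 so that |x − 13| < 13 forces x > 0, and then √x + √13 > √13.
Hence |√x − √13| < |x − 13|/√13, which is < ε once |x − 13| < √13·ε.
Take δ = min(13, √13·ε). If 0 < |x − 13| < δ then x > 0 and |√x − √13| < |x − 13|/√13 < ε.

δ = min(13, √13·ε)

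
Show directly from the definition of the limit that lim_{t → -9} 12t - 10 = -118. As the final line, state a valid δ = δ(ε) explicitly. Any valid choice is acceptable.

δ = ε/12

Suppose ε > 0. We need δ > 0 so that 0 < |t + 9| < δ implies |(12t - 10) + 118| < ε.
|(12t - 10) + 118| = |12t + 108| = 12|t + 9|.
Thus it suffices that |t + 9| < ε/12.
Choosing δ = ε/12 gives |(12t - 10) + 118| = 12|t + 9| < ε whenever |t + 9| < δ.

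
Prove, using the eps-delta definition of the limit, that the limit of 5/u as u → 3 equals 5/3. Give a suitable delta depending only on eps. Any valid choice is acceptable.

delta = min(3/2, (9/10)eps)

Let eps > 0. We seek delta > 0 such that 0 < |u − 3| < delta implies |5/u − (5/3)| < eps.
|5/u − (5/3)| = 5·|3 − u|/(3·|u|) = 5|u − 3|/(3|u|).
Require delta ≤ 3/2 so that |u| > 3 − 3/2 = 3/2, hence 3|u| > 9/2.
Then |5/u − (5/3)| < 5|u − 3|/(9/2), which is < eps when |u − 3| < (9/10)eps.
Take delta = min(3/2, (9/10)eps). Then 0 < |u − 3| < delta gives both |u − 3| < 3/2 and |u − 3| < (9/10)eps, so |5/u − (5/3)| < eps.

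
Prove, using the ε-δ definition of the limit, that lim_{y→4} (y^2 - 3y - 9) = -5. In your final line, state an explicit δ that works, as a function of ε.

δ = min(1, ε/6)

Fix ε > 0. We want δ > 0 such that 0 < |y − 4| < δ implies |(y^2 - 3y - 9) + 5| < ε.
(y^2 - 3y - 9) + 5 = y^2 - 3y - 4 = (y − 4)(y + 1).
So |(y^2 - 3y - 9) + 5| = |y − 4|·|y + 1|.
Assume first that |y − 4| < 1, so |y| < 5. Then |y + 1| ≤ 5 + 1 = 6.
Hence |(y^2 - 3y - 9) + 5| ≤ 6|y − 4| < ε provided |y − 4| < ε/6.
Choosing δ = min(1, ε/6) ensures both conditions, hence |(y^2 - 3y - 9) + 5| < ε.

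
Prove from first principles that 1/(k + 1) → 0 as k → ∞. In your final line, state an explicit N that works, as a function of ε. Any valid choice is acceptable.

N = 1/ε

Suppose ε > 0. For k ≥ 1, |1/(k + 1) − 0| = 1/(k + 1) ≤ 1/k.
We need 1/k < ε, i.e. k > 1/ε.
Take N = 1/ε. If k > N then |1/(k + 1)| ≤ 1/k < ε.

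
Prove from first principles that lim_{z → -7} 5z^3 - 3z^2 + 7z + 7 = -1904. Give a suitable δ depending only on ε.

δ = min(2, ε/1020)

Let ε > 0. We want δ > 0 such that 0 < |z + 7| < δ implies |(5z^3 - 3z^2 + 7z + 7) + 1904| < ε.
(5z^3 - 3z^2 + 7z + 7) + 1904 = 5z^3 - 3z^2 + 7z + 1911 = (z + 7)(5z^2 - 38z + 273).
So |(5z^3 - 3z^2 + 7z + 7) + 1904| = |z + 7|·|5z^2 - 38z + 273|.
Assume first that |z + 7| < 2, so |z| < 9. Then |5z^2 - 38z + 273| ≤ 5·9^2 + 38·9 + 273 = 1020.
Hence |(5z^3 - 3z^2 + 7z + 7) + 1904| ≤ 1020|z + 7| < ε provided |z + 7| < ε/1020.
Take δ = min(2, ε/1020). Then 0 < |z + 7| < δ gives both |z + 7| < 2 and |z + 7| < ε/1020, so |(5z^3 - 3z^2 + 7z + 7) + 1904| < ε.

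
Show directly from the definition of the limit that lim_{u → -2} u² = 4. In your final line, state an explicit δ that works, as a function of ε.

δ = min(1, ε/5)

Let ε > 0 be given. We seek δ > 0 with 0 < |u + 2| < δ ⇒ |u² − 4| < ε.
Factor: u² − 4 = (u + 2)(u - 2), so |u² − 4| = |u + 2|·|u - 2|.
Impose δ ≤ 1 so that |u| < 3; then |u - 2| ≤ 5.
Hence |u² − 4| ≤ 5|u + 2|, which is < ε once |u + 2| < ε/5.
Take δ = min(1, ε/5). If 0 < |u + 2| < δ then both bounds hold and |u² − 4| ≤ 5|u + 2| < 5·(ε/5) = ε.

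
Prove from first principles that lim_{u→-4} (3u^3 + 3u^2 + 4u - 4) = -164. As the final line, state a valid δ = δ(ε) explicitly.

δ = min(2, ε/202)

Suppose ε > 0. We want δ > 0 such that 0 < |u + 4| < δ implies |(3u^3 + 3u^2 + 4u - 4) + 164| < ε.
(3u^3 + 3u^2 + 4u - 4) + 164 = 3u^3 + 3u^2 + 4u + 160 = (u + 4)(3u^2 - 9u + 40).
So |(3u^3 + 3u^2 + 4u - 4) + 164| = |u + 4|·|3u^2 - 9u + 40|.
Require δ ≤ 2. Then |u + 4| < 2 gives |u| < 6, and by the triangle inequality |3u^2 - 9u + 40| ≤ 3·6^2 + 9·6 + 40 = 202.
Hence |(3u^3 + 3u^2 + 4u - 4) + 164| ≤ 202|u + 4| < ε provided |u + 4| < ε/202.
Choosing δ = min(2, ε/202) ensures both conditions, hence |(3u^3 + 3u^2 + 4u - 4) + 164| < ε.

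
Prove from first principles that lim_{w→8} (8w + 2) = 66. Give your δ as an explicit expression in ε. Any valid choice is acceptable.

δ = ε/8

Suppose ε > 0. We need δ > 0 so that 0 < |w − 8| < δ implies |(8w + 2) − 66| < ε.
|(8w + 2) − 66| = |8w - 64| = 8|w − 8|.
So 8|w − 8| < ε exactly when |w − 8| < ε/8.
Take δ = ε/8. If 0 < |w − 8| < δ then |(8w + 2) − 66| = 8|w − 8| < 8·(ε/8) = ε.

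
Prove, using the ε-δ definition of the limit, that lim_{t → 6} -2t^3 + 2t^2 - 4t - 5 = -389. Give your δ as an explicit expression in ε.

δ = min(1, ε/232)

Let ε > 0 be given. We want δ > 0 such that 0 < |t − 6| < δ implies |(-2t^3 + 2t^2 - 4t - 5) + 389| < ε.
(-2t^3 + 2t^2 - 4t - 5) + 389 = -2t^3 + 2t^2 - 4t + 384 = (t − 6)(-2t^2 - 10t - 64).
So |(-2t^3 + 2t^2 - 4t - 5) + 389| = |t − 6|·|-2t^2 - 10t - 64|.
Assume first that |t − 6| < 1, so |t| < 7. Then |-2t^2 - 10t - 64| ≤ 2·7^2 + 10·7 + 64 = 232.
Hence |(-2t^3 + 2t^2 - 4t - 5) + 389| ≤ 232|t − 6| < ε provided |t − 6| < ε/232.
Take δ = min(1, ε/232). Then 0 < |t − 6| < δ gives both |t − 6| < 1 and |t − 6| < ε/232, so |(-2t^3 + 2t^2 - 4t - 5) + 389| < ε.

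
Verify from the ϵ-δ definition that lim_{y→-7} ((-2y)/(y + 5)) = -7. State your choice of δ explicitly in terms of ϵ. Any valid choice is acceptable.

Let ϵ > 0. We want δ > 0 with 0 < |y + 7| < δ ⇒ |(-2y)/(y + 5) + 7| < ϵ.
Combining over a common denominator, (-2y)/(y + 5) + 7 = [(-2y)·(-2) − 14·(y + 5)] / [(-2)·(y + 5)] = -10(y + 7) / ((-2)(y + 5)).
So |(-2y)/(y + 5) + 7| = 10|y + 7| / (2·|y + 5|).
Restrict δ ≤ 1. Then |y + 7| < 1 gives |y + 5| = |(y + 7) + (-2)| ≥ 2 − 1 = 1.
Hence |(-2y)/(y + 5) + 7| < 10|y + 7|/(2·1) = 5|y + 7|, which is < ϵ once |y + 7| < (1/5)ϵ.
Take δ = min(1, (1/5)ϵ). Then 0 < |y + 7| < δ forces both bounds, so |(-2y)/(y + 5) + 7| < ϵ.

δ = min(1, (1/5)ϵ)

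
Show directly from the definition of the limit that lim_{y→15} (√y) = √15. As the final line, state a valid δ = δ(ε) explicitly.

Fix ε > 0. We want δ > 0 such that 0 < |y − 15| < δ implies |√y − √15| < ε.
Rationalise: √y − √15 = (y − 15)/(√y + √15), so |√y − √15| = |y − 15|/(√y + √15).
Restrict δ ≤ 15 so that |y − 15| < 15 forces y > 0, and then √y + √15 > √15.
Hence |√y − √15| < |y − 15|/√15, which is < ε once |y − 15| < √15·ε.
Take δ = min(15, √15·ε). If 0 < |y − 15| < δ then y > 0 and |√y − √15| < |y − 15|/√15 < ε.

δ = min(15, √15·ε)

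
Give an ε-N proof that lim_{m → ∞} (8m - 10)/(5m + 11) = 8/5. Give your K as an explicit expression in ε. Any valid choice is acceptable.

K = (138/25)/ε

Let ε > 0 be given. For m ≥ 1, |(8m - 10)/(5m + 11) − (8/5)| = |-138|/(5(5m + 11)) = 138/(5(5m + 11)).
Since 5m + 11 ≥ 5m for m ≥ 1, this is ≤ 138/(5·5m) = (138/25)/m.
So |(8m - 10)/(5m + 11) − (8/5)| < ε whenever m > (138/25)/ε.
Take K = (138/25)/ε. If m > K then |(8m - 10)/(5m + 11) − (8/5)| ≤ (138/25)/m < ε.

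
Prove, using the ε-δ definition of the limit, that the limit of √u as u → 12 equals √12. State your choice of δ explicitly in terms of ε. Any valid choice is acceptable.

Suppose ε > 0. We want δ > 0 such that 0 < |u − 12| < δ implies |√u − √12| < ε.
Multiplying by the conjugate, |√u − √12| = |u − 12|/(√u + √12).
Restrict δ ≤ 12 so that |u − 12| < 12 forces u > 0, and then √u + √12 > √12.
Hence |√u − √12| < |u − 12|/√12, which is < ε once |u − 12| < √12·ε.
Take δ = min(12, √12·ε). If 0 < |u − 12| < δ then u > 0 and |√u − √12| < |u − 12|/√12 < ε.

δ = min(12, √12·ε)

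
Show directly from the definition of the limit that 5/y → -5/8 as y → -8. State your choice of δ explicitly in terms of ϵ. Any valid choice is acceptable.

Suppose ϵ > 0. We seek δ > 0 such that 0 < |y + 8| < δ implies |5/y + 5/8| < ϵ.
|5/y + 5/8| = 5·|-8 − y|/(8·|y|) = 5|y + 8|/(8|y|).
Require δ ≤ 4 so that |y| > 8 − 4 = 4, hence 8|y| > 32.
Then |5/y + 5/8| < 5|y + 8|/32, which is < ϵ when |y + 8| < (32/5)ϵ.
Take δ = min(4, (32/5)ϵ). Then 0 < |y + 8| < δ gives both |y + 8| < 4 and |y + 8| < (32/5)ϵ, so |5/y + 5/8| < ϵ.

δ = min(4, (32/5)ϵ)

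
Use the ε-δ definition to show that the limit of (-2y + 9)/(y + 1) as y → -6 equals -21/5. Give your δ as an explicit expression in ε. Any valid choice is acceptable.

δ = min(5/2, (25/22)ε)

Fix ε > 0. We want δ > 0 with 0 < |y + 6| < δ ⇒ |(-2y + 9)/(y + 1) + 21/5| < ε.
Combining over a common denominator, (-2y + 9)/(y + 1) + 21/5 = [(-2y + 9)·(-5) − 21·(y + 1)] / [(-5)·(y + 1)] = -11(y + 6) / ((-5)(y + 1)).
So |(-2y + 9)/(y + 1) + 21/5| = 11|y + 6| / (5·|y + 1|).
Restrict δ ≤ 5/2. Then |y + 6| < 5/2 gives |y + 1| = |(y + 6) + (-5)| ≥ 5 − 5/2 = 5/2.
Hence |(-2y + 9)/(y + 1) + 21/5| < 11|y + 6|/(5·(5/2)) = (22/25)|y + 6|, which is < ε once |y + 6| < (25/22)ε.
Take δ = min(5/2, (25/22)ε). Then 0 < |y + 6| < δ forces both bounds, so |(-2y + 9)/(y + 1) + 21/5| < ε.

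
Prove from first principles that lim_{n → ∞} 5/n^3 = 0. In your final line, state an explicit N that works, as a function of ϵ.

Let ϵ > 0. For n ≥ 1, |5/n^3 − 0| = 5/n^3.
5/n^3 < ϵ ⇔ n^3 > 5/ϵ ⇔ n > (5/ϵ)^{1/3}.
Take N = (5/ϵ)^{1/3}. Then n > N implies 5/n^3 < ϵ.

N = (5/ϵ)^{1/3}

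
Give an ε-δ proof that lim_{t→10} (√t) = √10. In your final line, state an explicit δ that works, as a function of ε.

δ = min(10, √10·ε)

Suppose ε > 0. We want δ > 0 such that 0 < |t − 10| < δ implies |√t − √10| < ε.
Multiplying by the conjugate, |√t − √10| = |t − 10|/(√t + √10).
Restrict δ ≤ 10 so that |t − 10| < 10 forces t > 0, and then √t + √10 > √10.
Hence |√t − √10| < |t − 10|/√10, which is < ε once |t − 10| < √10·ε.
Take δ = min(10, √10·ε). If 0 < |t − 10| < δ then t > 0 and |√t − √10| < |t − 10|/√10 < ε.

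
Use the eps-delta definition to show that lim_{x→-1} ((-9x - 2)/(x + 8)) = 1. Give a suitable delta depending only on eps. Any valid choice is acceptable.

delta = min(7/2, (7/20)eps)

Let eps > 0 be given. We want delta > 0 with 0 < |x + 1| < delta ⇒ |(-9x - 2)/(x + 8) − 1| < eps.
Combining over a common denominator, (-9x - 2)/(x + 8) − 1 = [(-9x - 2)·7 − 7·(x + 8)] / [7·(x + 8)] = -70(x + 1) / (7(x + 8)).
So |(-9x - 2)/(x + 8) − 1| = 70|x + 1| / (7·|x + 8|).
Restrict delta ≤ 7/2. Then |x + 1| < 7/2 gives |x + 8| = |(x + 1) + 7| ≥ 7 − 7/2 = 7/2.
Hence |(-9x - 2)/(x + 8) − 1| < 70|x + 1|/(7·(7/2)) = (20/7)|x + 1|, which is < eps once |x + 1| < (7/20)eps.
Take delta = min(7/2, (7/20)eps). Then 0 < |x + 1| < delta forces both bounds, so |(-9x - 2)/(x + 8) − 1| < eps.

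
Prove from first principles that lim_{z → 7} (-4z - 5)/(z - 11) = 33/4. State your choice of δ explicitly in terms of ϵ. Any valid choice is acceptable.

Let ϵ > 0 be given. We want δ > 0 with 0 < |z − 7| < δ ⇒ |(-4z - 5)/(z - 11) − (33/4)| < ϵ.
Combining over a common denominator, (-4z - 5)/(z - 11) − (33/4) = [(-4z - 5)·(-4) − (-33)·(z - 11)] / [(-4)·(z - 11)] = 49(z − 7) / ((-4)(z - 11)).
So |(-4z - 5)/(z - 11) − (33/4)| = 49|z − 7| / (4·|z − 11|).
Require δ ≤ 2, so |z − 11| ≥ |-4| − |z − 7| > 4 − 2 = 2.
Hence |(-4z - 5)/(z - 11) − (33/4)| < 49|z − 7|/(4·2) = (49/8)|z − 7|, which is < ϵ once |z − 7| < (8/49)ϵ.
Take δ = min(2, (8/49)ϵ). Then 0 < |z − 7| < δ forces both bounds, so |(-4z - 5)/(z - 11) − (33/4)| < ϵ.

δ = min(2, (8/49)ϵ)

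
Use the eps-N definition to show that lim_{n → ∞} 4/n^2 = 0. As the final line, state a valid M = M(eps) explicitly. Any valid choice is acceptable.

Fix eps > 0. For n ≥ 1, |4/n^2 − 0| = 4/n^2.
4/n^2 < eps ⇔ n^2 > 4/eps ⇔ n > (4/eps)^{1/2}.
Take M = (4/eps)^{1/2}. Then n > M implies 4/n^2 < eps.

M = (4/eps)^{1/2}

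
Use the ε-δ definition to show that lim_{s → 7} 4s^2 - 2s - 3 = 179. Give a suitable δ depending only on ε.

Fix ε > 0. We want δ > 0 such that 0 < |s − 7| < δ implies |(4s^2 - 2s - 3) − 179| < ε.
(4s^2 - 2s - 3) − 179 = 4s^2 - 2s - 182 = (s − 7)(4s + 26).
So |(4s^2 - 2s - 3) − 179| = |s − 7|·|4s + 26|.
Require δ ≤ 1. Then |s − 7| < 1 gives |s| < 8, and by the triangle inequality |4s + 26| ≤ 4·8 + 26 = 58.
Hence |(4s^2 - 2s - 3) − 179| ≤ 58|s − 7| < ε provided |s − 7| < ε/58.
Choosing δ = min(1, ε/58) ensures both conditions, hence |(4s^2 - 2s - 3) − 179| < ε.

δ = min(1, ε/58)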